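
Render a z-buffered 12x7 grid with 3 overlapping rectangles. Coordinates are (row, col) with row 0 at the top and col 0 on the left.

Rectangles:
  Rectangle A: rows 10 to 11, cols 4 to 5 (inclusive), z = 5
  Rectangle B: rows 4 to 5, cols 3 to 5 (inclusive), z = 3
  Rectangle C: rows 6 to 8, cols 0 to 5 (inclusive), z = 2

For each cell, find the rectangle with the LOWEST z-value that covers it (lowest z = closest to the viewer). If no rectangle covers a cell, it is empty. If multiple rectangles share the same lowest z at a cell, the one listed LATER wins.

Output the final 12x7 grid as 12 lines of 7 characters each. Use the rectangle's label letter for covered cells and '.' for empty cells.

.......
.......
.......
.......
...BBB.
...BBB.
CCCCCC.
CCCCCC.
CCCCCC.
.......
....AA.
....AA.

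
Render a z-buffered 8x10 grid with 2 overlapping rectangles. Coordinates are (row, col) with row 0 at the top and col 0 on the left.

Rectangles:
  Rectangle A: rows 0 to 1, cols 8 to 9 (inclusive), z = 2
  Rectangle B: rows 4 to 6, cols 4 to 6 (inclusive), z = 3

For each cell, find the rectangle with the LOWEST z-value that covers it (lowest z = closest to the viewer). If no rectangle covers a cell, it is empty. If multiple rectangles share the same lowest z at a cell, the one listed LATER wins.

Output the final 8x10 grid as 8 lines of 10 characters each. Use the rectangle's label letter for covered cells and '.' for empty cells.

........AA
........AA
..........
..........
....BBB...
....BBB...
....BBB...
..........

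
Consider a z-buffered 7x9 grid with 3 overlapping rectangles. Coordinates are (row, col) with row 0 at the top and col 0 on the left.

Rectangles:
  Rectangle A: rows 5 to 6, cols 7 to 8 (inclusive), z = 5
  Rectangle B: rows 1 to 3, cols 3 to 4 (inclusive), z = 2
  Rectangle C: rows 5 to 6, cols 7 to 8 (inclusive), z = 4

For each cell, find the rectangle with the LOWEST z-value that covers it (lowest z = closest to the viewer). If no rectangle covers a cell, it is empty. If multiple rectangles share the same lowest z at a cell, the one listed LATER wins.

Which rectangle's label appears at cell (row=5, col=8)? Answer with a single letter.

Answer: C

Derivation:
Check cell (5,8):
  A: rows 5-6 cols 7-8 z=5 -> covers; best now A (z=5)
  B: rows 1-3 cols 3-4 -> outside (row miss)
  C: rows 5-6 cols 7-8 z=4 -> covers; best now C (z=4)
Winner: C at z=4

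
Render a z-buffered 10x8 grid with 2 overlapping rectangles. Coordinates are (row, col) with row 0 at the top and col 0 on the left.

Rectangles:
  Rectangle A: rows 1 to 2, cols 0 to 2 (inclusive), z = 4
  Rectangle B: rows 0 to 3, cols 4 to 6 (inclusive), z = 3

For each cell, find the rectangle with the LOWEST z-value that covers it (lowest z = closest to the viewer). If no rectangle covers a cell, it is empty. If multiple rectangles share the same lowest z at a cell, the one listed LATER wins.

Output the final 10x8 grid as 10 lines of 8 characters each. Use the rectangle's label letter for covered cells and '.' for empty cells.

....BBB.
AAA.BBB.
AAA.BBB.
....BBB.
........
........
........
........
........
........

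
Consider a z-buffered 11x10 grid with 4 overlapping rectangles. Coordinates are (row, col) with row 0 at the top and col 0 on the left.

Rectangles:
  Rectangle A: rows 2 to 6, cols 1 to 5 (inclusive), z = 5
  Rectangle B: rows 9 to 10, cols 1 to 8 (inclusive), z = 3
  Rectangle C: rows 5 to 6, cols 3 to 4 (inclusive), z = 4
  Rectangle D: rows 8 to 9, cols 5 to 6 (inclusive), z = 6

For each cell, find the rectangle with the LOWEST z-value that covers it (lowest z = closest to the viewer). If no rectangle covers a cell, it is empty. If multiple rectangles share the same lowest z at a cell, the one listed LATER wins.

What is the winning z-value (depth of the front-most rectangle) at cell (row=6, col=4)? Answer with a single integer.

Answer: 4

Derivation:
Check cell (6,4):
  A: rows 2-6 cols 1-5 z=5 -> covers; best now A (z=5)
  B: rows 9-10 cols 1-8 -> outside (row miss)
  C: rows 5-6 cols 3-4 z=4 -> covers; best now C (z=4)
  D: rows 8-9 cols 5-6 -> outside (row miss)
Winner: C at z=4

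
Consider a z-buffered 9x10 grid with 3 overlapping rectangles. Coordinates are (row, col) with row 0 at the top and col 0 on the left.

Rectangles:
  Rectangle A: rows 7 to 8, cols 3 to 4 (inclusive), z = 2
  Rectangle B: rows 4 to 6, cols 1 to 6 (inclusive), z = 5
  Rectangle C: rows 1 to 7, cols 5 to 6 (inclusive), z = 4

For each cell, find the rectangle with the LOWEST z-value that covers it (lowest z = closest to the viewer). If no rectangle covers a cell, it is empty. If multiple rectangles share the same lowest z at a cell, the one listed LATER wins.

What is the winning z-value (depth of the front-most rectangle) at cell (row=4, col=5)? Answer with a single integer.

Check cell (4,5):
  A: rows 7-8 cols 3-4 -> outside (row miss)
  B: rows 4-6 cols 1-6 z=5 -> covers; best now B (z=5)
  C: rows 1-7 cols 5-6 z=4 -> covers; best now C (z=4)
Winner: C at z=4

Answer: 4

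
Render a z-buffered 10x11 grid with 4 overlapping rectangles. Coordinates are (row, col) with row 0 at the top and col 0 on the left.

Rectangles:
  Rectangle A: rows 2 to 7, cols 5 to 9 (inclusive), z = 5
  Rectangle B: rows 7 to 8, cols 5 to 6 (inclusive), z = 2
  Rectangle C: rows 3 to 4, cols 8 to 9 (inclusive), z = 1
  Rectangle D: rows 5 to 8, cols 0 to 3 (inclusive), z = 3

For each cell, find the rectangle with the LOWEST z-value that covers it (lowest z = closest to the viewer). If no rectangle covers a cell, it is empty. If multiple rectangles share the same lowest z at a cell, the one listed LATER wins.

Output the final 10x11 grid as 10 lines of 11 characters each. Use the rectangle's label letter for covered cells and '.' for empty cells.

...........
...........
.....AAAAA.
.....AAACC.
.....AAACC.
DDDD.AAAAA.
DDDD.AAAAA.
DDDD.BBAAA.
DDDD.BB....
...........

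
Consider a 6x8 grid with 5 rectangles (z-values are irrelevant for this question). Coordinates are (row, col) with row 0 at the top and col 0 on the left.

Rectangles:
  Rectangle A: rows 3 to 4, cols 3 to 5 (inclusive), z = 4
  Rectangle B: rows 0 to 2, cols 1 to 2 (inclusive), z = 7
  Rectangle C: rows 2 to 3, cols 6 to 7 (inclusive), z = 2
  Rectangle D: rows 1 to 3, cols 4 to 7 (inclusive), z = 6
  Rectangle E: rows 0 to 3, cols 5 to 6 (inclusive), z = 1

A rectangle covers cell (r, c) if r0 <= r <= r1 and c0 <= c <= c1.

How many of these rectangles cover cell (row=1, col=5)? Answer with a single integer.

Check cell (1,5):
  A: rows 3-4 cols 3-5 -> outside (row miss)
  B: rows 0-2 cols 1-2 -> outside (col miss)
  C: rows 2-3 cols 6-7 -> outside (row miss)
  D: rows 1-3 cols 4-7 -> covers
  E: rows 0-3 cols 5-6 -> covers
Count covering = 2

Answer: 2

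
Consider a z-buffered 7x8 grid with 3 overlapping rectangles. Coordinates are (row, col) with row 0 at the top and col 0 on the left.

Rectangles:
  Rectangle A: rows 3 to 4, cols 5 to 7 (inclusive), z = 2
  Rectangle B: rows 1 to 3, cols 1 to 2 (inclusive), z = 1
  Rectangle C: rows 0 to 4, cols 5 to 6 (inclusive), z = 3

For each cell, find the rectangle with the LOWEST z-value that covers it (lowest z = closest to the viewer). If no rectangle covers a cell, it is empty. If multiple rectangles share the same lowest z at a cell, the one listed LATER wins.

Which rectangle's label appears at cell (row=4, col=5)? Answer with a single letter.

Check cell (4,5):
  A: rows 3-4 cols 5-7 z=2 -> covers; best now A (z=2)
  B: rows 1-3 cols 1-2 -> outside (row miss)
  C: rows 0-4 cols 5-6 z=3 -> covers; best now A (z=2)
Winner: A at z=2

Answer: A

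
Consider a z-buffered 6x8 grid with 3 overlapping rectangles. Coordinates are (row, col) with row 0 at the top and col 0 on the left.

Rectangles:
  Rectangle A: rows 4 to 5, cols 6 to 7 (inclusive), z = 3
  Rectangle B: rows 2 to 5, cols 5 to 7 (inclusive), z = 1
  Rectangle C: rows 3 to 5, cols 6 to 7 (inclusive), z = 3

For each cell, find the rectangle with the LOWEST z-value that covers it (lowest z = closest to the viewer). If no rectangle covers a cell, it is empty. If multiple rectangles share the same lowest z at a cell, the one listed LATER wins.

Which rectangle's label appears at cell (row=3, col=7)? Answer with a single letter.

Answer: B

Derivation:
Check cell (3,7):
  A: rows 4-5 cols 6-7 -> outside (row miss)
  B: rows 2-5 cols 5-7 z=1 -> covers; best now B (z=1)
  C: rows 3-5 cols 6-7 z=3 -> covers; best now B (z=1)
Winner: B at z=1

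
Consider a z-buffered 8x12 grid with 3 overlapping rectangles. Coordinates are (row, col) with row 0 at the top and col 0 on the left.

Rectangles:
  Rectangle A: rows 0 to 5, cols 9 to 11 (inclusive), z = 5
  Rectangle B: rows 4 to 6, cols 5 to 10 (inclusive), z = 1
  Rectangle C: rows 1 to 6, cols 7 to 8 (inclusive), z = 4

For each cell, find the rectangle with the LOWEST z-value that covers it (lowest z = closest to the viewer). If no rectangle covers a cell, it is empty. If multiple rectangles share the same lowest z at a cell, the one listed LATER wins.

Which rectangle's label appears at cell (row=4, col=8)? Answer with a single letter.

Check cell (4,8):
  A: rows 0-5 cols 9-11 -> outside (col miss)
  B: rows 4-6 cols 5-10 z=1 -> covers; best now B (z=1)
  C: rows 1-6 cols 7-8 z=4 -> covers; best now B (z=1)
Winner: B at z=1

Answer: B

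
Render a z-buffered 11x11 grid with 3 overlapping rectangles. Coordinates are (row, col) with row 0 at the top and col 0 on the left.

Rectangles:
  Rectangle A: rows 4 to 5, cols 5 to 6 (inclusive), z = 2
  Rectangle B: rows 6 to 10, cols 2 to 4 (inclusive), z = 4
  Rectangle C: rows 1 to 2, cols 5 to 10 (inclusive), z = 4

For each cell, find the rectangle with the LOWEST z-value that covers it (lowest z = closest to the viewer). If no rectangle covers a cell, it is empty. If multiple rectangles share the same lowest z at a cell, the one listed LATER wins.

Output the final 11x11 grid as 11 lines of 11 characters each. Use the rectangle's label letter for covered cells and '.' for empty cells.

...........
.....CCCCCC
.....CCCCCC
...........
.....AA....
.....AA....
..BBB......
..BBB......
..BBB......
..BBB......
..BBB......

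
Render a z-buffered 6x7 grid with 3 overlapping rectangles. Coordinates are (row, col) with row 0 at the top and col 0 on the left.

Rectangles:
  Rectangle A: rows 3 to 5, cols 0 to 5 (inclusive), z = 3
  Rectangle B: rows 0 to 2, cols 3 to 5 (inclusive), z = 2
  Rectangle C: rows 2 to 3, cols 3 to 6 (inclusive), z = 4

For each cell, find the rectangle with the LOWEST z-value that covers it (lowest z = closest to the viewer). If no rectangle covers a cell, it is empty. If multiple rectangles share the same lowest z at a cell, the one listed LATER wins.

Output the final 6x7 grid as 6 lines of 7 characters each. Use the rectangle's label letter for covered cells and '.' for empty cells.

...BBB.
...BBB.
...BBBC
AAAAAAC
AAAAAA.
AAAAAA.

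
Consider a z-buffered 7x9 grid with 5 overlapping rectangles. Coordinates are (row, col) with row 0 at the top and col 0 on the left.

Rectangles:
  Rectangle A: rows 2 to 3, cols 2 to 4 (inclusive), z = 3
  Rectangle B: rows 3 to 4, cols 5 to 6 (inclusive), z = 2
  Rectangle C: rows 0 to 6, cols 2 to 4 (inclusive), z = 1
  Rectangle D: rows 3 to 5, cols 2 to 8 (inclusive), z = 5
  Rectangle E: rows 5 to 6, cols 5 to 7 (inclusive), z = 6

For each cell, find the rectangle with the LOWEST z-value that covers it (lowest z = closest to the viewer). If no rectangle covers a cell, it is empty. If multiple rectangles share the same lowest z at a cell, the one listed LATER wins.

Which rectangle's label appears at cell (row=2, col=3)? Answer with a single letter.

Check cell (2,3):
  A: rows 2-3 cols 2-4 z=3 -> covers; best now A (z=3)
  B: rows 3-4 cols 5-6 -> outside (row miss)
  C: rows 0-6 cols 2-4 z=1 -> covers; best now C (z=1)
  D: rows 3-5 cols 2-8 -> outside (row miss)
  E: rows 5-6 cols 5-7 -> outside (row miss)
Winner: C at z=1

Answer: C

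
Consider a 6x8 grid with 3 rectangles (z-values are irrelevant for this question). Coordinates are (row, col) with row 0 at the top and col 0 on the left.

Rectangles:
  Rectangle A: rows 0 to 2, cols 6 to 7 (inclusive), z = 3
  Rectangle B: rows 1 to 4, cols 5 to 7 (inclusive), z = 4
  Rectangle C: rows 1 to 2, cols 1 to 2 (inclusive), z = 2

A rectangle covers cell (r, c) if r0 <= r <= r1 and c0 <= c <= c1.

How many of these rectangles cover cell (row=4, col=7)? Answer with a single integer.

Check cell (4,7):
  A: rows 0-2 cols 6-7 -> outside (row miss)
  B: rows 1-4 cols 5-7 -> covers
  C: rows 1-2 cols 1-2 -> outside (row miss)
Count covering = 1

Answer: 1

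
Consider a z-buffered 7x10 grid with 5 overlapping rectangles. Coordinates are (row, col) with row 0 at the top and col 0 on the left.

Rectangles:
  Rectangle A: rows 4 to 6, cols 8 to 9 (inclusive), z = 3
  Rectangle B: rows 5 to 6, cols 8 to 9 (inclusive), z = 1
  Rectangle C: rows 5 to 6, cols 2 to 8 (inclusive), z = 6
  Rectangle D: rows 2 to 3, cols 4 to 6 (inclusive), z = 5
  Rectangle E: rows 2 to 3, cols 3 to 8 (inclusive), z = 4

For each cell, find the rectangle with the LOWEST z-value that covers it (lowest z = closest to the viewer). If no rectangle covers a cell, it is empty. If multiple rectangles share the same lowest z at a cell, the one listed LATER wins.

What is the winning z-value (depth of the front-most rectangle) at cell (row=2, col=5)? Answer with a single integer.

Check cell (2,5):
  A: rows 4-6 cols 8-9 -> outside (row miss)
  B: rows 5-6 cols 8-9 -> outside (row miss)
  C: rows 5-6 cols 2-8 -> outside (row miss)
  D: rows 2-3 cols 4-6 z=5 -> covers; best now D (z=5)
  E: rows 2-3 cols 3-8 z=4 -> covers; best now E (z=4)
Winner: E at z=4

Answer: 4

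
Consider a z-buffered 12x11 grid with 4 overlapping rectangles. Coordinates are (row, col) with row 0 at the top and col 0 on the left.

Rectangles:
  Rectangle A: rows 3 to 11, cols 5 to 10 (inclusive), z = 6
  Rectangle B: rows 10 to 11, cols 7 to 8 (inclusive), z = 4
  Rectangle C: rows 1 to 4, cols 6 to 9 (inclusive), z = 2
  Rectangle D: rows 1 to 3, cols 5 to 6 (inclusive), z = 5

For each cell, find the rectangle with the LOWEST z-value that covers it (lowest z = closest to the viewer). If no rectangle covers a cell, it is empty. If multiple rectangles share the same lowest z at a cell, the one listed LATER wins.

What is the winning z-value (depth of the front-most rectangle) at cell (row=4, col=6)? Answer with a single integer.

Check cell (4,6):
  A: rows 3-11 cols 5-10 z=6 -> covers; best now A (z=6)
  B: rows 10-11 cols 7-8 -> outside (row miss)
  C: rows 1-4 cols 6-9 z=2 -> covers; best now C (z=2)
  D: rows 1-3 cols 5-6 -> outside (row miss)
Winner: C at z=2

Answer: 2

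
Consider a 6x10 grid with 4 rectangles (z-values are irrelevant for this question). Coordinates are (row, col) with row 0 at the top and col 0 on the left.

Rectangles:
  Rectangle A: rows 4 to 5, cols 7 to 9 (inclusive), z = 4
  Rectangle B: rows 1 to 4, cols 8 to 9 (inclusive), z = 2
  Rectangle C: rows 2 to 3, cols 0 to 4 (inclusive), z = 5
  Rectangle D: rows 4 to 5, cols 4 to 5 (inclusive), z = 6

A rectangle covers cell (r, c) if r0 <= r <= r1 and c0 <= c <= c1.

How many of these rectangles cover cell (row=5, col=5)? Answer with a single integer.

Check cell (5,5):
  A: rows 4-5 cols 7-9 -> outside (col miss)
  B: rows 1-4 cols 8-9 -> outside (row miss)
  C: rows 2-3 cols 0-4 -> outside (row miss)
  D: rows 4-5 cols 4-5 -> covers
Count covering = 1

Answer: 1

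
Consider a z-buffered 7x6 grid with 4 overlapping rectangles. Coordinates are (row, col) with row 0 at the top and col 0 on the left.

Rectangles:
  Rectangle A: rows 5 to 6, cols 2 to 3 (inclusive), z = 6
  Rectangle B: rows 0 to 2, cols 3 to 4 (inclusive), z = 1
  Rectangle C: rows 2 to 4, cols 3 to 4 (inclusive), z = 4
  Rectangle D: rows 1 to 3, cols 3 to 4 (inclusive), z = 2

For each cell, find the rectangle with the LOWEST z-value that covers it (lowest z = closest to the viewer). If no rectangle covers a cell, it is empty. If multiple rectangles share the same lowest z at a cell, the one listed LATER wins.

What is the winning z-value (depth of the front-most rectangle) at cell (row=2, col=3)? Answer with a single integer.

Answer: 1

Derivation:
Check cell (2,3):
  A: rows 5-6 cols 2-3 -> outside (row miss)
  B: rows 0-2 cols 3-4 z=1 -> covers; best now B (z=1)
  C: rows 2-4 cols 3-4 z=4 -> covers; best now B (z=1)
  D: rows 1-3 cols 3-4 z=2 -> covers; best now B (z=1)
Winner: B at z=1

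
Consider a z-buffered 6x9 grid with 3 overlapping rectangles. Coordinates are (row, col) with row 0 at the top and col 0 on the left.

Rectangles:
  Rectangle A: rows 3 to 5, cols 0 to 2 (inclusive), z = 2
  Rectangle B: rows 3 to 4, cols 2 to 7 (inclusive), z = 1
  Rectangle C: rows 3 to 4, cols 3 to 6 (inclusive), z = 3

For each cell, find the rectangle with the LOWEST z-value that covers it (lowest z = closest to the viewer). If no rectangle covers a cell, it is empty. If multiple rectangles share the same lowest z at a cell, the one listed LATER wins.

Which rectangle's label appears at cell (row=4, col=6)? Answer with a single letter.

Answer: B

Derivation:
Check cell (4,6):
  A: rows 3-5 cols 0-2 -> outside (col miss)
  B: rows 3-4 cols 2-7 z=1 -> covers; best now B (z=1)
  C: rows 3-4 cols 3-6 z=3 -> covers; best now B (z=1)
Winner: B at z=1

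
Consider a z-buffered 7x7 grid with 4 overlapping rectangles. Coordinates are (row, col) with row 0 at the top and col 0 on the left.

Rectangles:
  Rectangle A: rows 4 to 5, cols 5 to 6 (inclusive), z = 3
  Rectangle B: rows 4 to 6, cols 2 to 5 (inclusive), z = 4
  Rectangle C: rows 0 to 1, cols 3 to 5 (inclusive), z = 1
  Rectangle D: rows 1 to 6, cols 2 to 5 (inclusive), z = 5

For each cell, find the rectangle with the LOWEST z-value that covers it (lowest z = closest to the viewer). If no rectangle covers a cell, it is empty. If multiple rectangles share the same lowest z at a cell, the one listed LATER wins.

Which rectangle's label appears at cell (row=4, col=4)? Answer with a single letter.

Check cell (4,4):
  A: rows 4-5 cols 5-6 -> outside (col miss)
  B: rows 4-6 cols 2-5 z=4 -> covers; best now B (z=4)
  C: rows 0-1 cols 3-5 -> outside (row miss)
  D: rows 1-6 cols 2-5 z=5 -> covers; best now B (z=4)
Winner: B at z=4

Answer: B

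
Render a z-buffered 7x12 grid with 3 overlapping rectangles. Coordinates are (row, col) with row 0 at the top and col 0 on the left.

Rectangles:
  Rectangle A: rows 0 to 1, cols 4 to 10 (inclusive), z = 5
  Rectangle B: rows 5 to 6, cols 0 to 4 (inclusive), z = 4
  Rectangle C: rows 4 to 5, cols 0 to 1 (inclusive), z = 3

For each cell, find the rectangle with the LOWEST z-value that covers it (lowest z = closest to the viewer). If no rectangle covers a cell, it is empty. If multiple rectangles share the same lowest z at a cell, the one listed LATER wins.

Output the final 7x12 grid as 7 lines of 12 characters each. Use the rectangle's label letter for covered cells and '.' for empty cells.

....AAAAAAA.
....AAAAAAA.
............
............
CC..........
CCBBB.......
BBBBB.......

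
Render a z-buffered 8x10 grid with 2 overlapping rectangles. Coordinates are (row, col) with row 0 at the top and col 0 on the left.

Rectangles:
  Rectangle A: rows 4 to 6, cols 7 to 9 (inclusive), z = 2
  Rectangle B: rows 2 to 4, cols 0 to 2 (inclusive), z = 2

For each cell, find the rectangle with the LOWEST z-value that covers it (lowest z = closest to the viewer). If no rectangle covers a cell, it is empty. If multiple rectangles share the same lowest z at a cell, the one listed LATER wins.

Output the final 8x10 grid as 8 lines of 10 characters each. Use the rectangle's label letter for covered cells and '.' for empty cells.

..........
..........
BBB.......
BBB.......
BBB....AAA
.......AAA
.......AAA
..........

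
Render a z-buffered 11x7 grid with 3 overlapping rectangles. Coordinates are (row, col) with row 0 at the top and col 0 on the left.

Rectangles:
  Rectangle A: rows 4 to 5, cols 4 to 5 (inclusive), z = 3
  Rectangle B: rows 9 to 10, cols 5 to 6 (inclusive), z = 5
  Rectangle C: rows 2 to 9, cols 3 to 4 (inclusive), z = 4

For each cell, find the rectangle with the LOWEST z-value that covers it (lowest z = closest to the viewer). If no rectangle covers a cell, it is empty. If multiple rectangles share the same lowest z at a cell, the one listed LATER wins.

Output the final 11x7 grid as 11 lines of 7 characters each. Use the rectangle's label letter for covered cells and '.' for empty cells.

.......
.......
...CC..
...CC..
...CAA.
...CAA.
...CC..
...CC..
...CC..
...CCBB
.....BB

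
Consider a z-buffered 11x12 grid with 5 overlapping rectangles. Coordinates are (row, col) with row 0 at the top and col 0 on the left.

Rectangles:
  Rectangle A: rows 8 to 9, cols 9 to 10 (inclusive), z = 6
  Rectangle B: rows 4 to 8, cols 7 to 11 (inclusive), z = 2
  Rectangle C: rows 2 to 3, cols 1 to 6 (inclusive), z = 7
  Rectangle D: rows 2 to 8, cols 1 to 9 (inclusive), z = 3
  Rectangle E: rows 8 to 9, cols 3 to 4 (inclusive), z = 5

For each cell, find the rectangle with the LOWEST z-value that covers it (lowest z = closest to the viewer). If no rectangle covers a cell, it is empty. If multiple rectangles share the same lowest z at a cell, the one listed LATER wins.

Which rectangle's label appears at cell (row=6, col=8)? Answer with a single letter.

Check cell (6,8):
  A: rows 8-9 cols 9-10 -> outside (row miss)
  B: rows 4-8 cols 7-11 z=2 -> covers; best now B (z=2)
  C: rows 2-3 cols 1-6 -> outside (row miss)
  D: rows 2-8 cols 1-9 z=3 -> covers; best now B (z=2)
  E: rows 8-9 cols 3-4 -> outside (row miss)
Winner: B at z=2

Answer: B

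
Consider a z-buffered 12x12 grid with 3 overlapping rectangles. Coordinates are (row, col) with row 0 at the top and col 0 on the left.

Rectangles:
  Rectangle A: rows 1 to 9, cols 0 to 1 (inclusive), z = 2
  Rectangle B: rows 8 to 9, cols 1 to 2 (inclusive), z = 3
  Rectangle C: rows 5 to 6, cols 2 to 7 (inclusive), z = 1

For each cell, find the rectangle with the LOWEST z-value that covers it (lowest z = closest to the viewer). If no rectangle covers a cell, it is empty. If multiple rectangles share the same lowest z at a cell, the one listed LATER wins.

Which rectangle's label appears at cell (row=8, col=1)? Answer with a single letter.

Check cell (8,1):
  A: rows 1-9 cols 0-1 z=2 -> covers; best now A (z=2)
  B: rows 8-9 cols 1-2 z=3 -> covers; best now A (z=2)
  C: rows 5-6 cols 2-7 -> outside (row miss)
Winner: A at z=2

Answer: A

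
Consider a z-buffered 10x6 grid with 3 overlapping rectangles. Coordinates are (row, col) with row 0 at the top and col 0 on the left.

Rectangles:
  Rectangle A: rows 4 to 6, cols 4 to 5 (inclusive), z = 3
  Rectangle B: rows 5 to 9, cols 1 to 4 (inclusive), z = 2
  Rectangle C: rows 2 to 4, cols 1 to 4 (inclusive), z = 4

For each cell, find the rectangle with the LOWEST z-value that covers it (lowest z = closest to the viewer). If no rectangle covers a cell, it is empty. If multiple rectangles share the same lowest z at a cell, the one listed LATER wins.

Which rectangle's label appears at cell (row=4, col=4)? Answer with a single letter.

Check cell (4,4):
  A: rows 4-6 cols 4-5 z=3 -> covers; best now A (z=3)
  B: rows 5-9 cols 1-4 -> outside (row miss)
  C: rows 2-4 cols 1-4 z=4 -> covers; best now A (z=3)
Winner: A at z=3

Answer: A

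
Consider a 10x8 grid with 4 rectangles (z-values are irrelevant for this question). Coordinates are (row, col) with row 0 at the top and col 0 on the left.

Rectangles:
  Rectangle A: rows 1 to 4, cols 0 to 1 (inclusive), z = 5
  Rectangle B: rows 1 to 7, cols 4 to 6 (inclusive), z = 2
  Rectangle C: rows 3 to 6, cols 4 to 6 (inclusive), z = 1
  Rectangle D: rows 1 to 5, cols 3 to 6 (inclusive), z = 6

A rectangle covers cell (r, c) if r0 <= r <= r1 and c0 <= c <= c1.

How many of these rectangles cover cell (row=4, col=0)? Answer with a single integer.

Check cell (4,0):
  A: rows 1-4 cols 0-1 -> covers
  B: rows 1-7 cols 4-6 -> outside (col miss)
  C: rows 3-6 cols 4-6 -> outside (col miss)
  D: rows 1-5 cols 3-6 -> outside (col miss)
Count covering = 1

Answer: 1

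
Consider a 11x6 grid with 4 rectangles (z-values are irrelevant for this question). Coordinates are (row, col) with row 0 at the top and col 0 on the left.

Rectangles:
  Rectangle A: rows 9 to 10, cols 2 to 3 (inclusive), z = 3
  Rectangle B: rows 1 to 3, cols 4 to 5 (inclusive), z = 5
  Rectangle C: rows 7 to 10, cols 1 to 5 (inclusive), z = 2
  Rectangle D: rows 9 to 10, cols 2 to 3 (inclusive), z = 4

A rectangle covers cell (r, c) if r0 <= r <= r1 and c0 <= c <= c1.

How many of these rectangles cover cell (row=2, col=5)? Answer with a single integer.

Answer: 1

Derivation:
Check cell (2,5):
  A: rows 9-10 cols 2-3 -> outside (row miss)
  B: rows 1-3 cols 4-5 -> covers
  C: rows 7-10 cols 1-5 -> outside (row miss)
  D: rows 9-10 cols 2-3 -> outside (row miss)
Count covering = 1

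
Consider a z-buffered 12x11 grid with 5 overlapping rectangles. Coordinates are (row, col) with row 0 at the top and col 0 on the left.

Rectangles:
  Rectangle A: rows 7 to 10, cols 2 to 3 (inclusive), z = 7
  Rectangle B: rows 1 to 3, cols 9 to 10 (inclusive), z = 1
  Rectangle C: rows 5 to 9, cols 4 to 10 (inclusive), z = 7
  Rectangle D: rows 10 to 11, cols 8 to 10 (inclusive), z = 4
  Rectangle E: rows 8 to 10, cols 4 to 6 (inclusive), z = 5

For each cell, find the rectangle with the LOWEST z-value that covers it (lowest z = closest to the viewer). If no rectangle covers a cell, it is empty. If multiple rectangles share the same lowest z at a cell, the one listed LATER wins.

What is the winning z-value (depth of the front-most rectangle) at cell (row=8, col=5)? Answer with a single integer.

Check cell (8,5):
  A: rows 7-10 cols 2-3 -> outside (col miss)
  B: rows 1-3 cols 9-10 -> outside (row miss)
  C: rows 5-9 cols 4-10 z=7 -> covers; best now C (z=7)
  D: rows 10-11 cols 8-10 -> outside (row miss)
  E: rows 8-10 cols 4-6 z=5 -> covers; best now E (z=5)
Winner: E at z=5

Answer: 5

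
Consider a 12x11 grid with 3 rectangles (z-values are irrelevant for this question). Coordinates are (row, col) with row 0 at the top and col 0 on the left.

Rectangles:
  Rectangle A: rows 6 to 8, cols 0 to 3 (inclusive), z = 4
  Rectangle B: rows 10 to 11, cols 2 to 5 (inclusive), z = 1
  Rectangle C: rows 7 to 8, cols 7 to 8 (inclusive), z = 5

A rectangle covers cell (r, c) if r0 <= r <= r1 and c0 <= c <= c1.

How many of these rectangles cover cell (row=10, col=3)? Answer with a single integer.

Answer: 1

Derivation:
Check cell (10,3):
  A: rows 6-8 cols 0-3 -> outside (row miss)
  B: rows 10-11 cols 2-5 -> covers
  C: rows 7-8 cols 7-8 -> outside (row miss)
Count covering = 1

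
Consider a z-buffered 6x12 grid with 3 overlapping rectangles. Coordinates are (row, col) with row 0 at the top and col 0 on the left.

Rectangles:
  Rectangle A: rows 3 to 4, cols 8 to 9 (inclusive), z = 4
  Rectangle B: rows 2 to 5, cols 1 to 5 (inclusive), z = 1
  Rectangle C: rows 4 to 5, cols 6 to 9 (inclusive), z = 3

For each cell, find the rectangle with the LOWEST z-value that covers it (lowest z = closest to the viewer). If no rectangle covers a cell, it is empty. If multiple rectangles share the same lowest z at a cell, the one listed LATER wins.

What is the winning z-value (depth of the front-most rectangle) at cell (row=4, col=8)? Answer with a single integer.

Answer: 3

Derivation:
Check cell (4,8):
  A: rows 3-4 cols 8-9 z=4 -> covers; best now A (z=4)
  B: rows 2-5 cols 1-5 -> outside (col miss)
  C: rows 4-5 cols 6-9 z=3 -> covers; best now C (z=3)
Winner: C at z=3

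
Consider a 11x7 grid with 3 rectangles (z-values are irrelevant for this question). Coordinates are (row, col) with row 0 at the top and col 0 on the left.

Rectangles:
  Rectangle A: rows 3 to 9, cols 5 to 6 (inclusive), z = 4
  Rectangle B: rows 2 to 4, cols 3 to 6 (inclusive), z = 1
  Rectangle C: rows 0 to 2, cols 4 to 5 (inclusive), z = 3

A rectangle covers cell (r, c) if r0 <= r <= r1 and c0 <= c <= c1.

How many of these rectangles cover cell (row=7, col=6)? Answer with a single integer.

Check cell (7,6):
  A: rows 3-9 cols 5-6 -> covers
  B: rows 2-4 cols 3-6 -> outside (row miss)
  C: rows 0-2 cols 4-5 -> outside (row miss)
Count covering = 1

Answer: 1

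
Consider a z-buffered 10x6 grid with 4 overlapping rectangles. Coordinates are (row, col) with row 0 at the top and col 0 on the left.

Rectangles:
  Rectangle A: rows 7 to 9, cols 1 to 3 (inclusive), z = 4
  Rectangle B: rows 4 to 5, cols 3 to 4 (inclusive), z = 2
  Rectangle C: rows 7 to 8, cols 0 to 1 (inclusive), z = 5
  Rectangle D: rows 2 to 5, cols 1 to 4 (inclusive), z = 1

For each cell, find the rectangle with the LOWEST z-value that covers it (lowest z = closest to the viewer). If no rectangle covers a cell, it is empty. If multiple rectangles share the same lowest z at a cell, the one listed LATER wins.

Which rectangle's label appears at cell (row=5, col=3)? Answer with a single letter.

Check cell (5,3):
  A: rows 7-9 cols 1-3 -> outside (row miss)
  B: rows 4-5 cols 3-4 z=2 -> covers; best now B (z=2)
  C: rows 7-8 cols 0-1 -> outside (row miss)
  D: rows 2-5 cols 1-4 z=1 -> covers; best now D (z=1)
Winner: D at z=1

Answer: D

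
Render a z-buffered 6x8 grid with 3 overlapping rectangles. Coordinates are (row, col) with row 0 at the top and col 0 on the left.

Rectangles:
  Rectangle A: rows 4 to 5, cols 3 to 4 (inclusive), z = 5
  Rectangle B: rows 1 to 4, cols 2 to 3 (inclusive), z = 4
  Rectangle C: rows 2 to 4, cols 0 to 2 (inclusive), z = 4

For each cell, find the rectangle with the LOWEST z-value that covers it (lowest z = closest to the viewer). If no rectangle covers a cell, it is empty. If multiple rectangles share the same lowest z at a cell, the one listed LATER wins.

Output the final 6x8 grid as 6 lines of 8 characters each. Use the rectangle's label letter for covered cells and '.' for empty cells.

........
..BB....
CCCB....
CCCB....
CCCBA...
...AA...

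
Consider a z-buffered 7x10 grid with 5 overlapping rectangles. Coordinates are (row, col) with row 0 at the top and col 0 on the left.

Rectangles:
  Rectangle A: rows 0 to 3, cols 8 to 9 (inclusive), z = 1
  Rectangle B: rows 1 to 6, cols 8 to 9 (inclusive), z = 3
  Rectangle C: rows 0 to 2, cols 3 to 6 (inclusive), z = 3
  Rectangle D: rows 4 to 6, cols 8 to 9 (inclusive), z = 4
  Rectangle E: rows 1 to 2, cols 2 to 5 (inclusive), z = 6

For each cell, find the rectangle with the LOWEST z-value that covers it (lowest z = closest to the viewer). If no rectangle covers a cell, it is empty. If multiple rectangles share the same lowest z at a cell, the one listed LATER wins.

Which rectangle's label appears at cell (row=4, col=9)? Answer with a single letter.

Answer: B

Derivation:
Check cell (4,9):
  A: rows 0-3 cols 8-9 -> outside (row miss)
  B: rows 1-6 cols 8-9 z=3 -> covers; best now B (z=3)
  C: rows 0-2 cols 3-6 -> outside (row miss)
  D: rows 4-6 cols 8-9 z=4 -> covers; best now B (z=3)
  E: rows 1-2 cols 2-5 -> outside (row miss)
Winner: B at z=3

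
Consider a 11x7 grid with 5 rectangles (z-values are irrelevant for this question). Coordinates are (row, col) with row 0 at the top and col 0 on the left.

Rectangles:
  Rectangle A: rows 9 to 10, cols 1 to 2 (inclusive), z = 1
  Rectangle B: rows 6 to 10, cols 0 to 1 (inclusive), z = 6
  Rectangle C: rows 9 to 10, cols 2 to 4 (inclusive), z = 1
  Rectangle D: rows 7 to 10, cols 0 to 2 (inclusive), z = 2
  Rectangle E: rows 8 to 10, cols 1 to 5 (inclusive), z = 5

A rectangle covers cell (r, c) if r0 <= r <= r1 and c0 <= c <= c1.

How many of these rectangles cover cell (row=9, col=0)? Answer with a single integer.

Answer: 2

Derivation:
Check cell (9,0):
  A: rows 9-10 cols 1-2 -> outside (col miss)
  B: rows 6-10 cols 0-1 -> covers
  C: rows 9-10 cols 2-4 -> outside (col miss)
  D: rows 7-10 cols 0-2 -> covers
  E: rows 8-10 cols 1-5 -> outside (col miss)
Count covering = 2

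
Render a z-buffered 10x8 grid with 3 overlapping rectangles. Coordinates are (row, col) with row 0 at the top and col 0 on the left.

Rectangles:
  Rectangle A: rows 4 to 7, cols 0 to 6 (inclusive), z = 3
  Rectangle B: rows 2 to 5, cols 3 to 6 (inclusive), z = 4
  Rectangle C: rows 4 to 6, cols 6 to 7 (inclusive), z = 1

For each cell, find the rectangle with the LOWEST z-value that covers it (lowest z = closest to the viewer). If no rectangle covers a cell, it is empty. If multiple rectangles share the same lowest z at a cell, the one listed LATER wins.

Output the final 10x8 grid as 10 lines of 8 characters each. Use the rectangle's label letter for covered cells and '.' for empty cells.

........
........
...BBBB.
...BBBB.
AAAAAACC
AAAAAACC
AAAAAACC
AAAAAAA.
........
........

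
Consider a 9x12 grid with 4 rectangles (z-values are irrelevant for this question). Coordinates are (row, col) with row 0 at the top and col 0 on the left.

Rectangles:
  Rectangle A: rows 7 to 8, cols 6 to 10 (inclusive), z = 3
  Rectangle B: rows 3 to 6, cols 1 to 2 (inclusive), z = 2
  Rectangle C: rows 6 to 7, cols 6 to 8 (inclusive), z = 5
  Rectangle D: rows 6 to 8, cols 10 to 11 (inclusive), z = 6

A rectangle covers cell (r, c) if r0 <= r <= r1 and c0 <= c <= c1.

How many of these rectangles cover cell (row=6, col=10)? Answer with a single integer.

Check cell (6,10):
  A: rows 7-8 cols 6-10 -> outside (row miss)
  B: rows 3-6 cols 1-2 -> outside (col miss)
  C: rows 6-7 cols 6-8 -> outside (col miss)
  D: rows 6-8 cols 10-11 -> covers
Count covering = 1

Answer: 1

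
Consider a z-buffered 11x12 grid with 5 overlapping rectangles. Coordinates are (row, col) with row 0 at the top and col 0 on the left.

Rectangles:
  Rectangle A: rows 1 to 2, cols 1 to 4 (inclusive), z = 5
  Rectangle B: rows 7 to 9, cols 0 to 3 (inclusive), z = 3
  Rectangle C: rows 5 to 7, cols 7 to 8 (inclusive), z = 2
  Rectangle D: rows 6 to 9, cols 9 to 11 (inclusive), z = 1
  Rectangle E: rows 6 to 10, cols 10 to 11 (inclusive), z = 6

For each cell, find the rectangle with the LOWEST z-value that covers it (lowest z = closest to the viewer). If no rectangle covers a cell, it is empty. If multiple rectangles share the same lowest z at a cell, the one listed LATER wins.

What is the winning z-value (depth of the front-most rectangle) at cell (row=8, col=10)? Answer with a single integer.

Check cell (8,10):
  A: rows 1-2 cols 1-4 -> outside (row miss)
  B: rows 7-9 cols 0-3 -> outside (col miss)
  C: rows 5-7 cols 7-8 -> outside (row miss)
  D: rows 6-9 cols 9-11 z=1 -> covers; best now D (z=1)
  E: rows 6-10 cols 10-11 z=6 -> covers; best now D (z=1)
Winner: D at z=1

Answer: 1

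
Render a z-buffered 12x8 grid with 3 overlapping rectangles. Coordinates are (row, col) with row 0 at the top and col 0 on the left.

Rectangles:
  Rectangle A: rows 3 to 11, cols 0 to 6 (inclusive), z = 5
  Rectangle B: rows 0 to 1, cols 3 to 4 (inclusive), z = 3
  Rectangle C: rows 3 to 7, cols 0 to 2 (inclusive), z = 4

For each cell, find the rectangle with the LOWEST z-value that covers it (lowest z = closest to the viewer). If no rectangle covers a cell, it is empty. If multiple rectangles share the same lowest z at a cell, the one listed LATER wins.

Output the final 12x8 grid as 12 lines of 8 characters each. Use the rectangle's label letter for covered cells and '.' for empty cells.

...BB...
...BB...
........
CCCAAAA.
CCCAAAA.
CCCAAAA.
CCCAAAA.
CCCAAAA.
AAAAAAA.
AAAAAAA.
AAAAAAA.
AAAAAAA.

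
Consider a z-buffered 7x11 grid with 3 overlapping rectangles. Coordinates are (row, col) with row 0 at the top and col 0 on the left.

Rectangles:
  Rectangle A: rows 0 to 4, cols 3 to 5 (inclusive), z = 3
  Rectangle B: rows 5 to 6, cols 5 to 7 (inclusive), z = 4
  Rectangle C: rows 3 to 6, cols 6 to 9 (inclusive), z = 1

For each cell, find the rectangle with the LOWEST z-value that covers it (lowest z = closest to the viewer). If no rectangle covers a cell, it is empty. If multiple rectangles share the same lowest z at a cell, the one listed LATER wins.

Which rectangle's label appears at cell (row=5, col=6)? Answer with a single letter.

Answer: C

Derivation:
Check cell (5,6):
  A: rows 0-4 cols 3-5 -> outside (row miss)
  B: rows 5-6 cols 5-7 z=4 -> covers; best now B (z=4)
  C: rows 3-6 cols 6-9 z=1 -> covers; best now C (z=1)
Winner: C at z=1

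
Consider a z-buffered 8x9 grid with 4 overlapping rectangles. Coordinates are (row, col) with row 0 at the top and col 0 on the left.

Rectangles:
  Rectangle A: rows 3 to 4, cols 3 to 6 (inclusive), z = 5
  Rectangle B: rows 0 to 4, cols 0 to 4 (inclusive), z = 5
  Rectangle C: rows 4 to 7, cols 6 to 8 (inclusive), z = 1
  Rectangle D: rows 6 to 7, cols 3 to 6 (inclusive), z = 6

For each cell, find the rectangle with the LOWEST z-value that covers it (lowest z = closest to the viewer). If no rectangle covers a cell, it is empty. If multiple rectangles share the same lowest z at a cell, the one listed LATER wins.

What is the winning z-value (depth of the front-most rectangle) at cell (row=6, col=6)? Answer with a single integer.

Check cell (6,6):
  A: rows 3-4 cols 3-6 -> outside (row miss)
  B: rows 0-4 cols 0-4 -> outside (row miss)
  C: rows 4-7 cols 6-8 z=1 -> covers; best now C (z=1)
  D: rows 6-7 cols 3-6 z=6 -> covers; best now C (z=1)
Winner: C at z=1

Answer: 1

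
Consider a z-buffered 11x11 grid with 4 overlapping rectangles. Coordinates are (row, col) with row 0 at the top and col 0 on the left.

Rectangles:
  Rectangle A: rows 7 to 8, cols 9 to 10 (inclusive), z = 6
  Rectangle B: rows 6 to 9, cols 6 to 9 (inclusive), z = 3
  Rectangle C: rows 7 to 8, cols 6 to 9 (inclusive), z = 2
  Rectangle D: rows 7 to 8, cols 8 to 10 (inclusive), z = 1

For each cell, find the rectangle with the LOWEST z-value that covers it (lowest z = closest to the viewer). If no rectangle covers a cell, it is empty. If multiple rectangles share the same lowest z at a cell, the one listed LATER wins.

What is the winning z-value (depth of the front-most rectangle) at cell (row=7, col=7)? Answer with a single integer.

Check cell (7,7):
  A: rows 7-8 cols 9-10 -> outside (col miss)
  B: rows 6-9 cols 6-9 z=3 -> covers; best now B (z=3)
  C: rows 7-8 cols 6-9 z=2 -> covers; best now C (z=2)
  D: rows 7-8 cols 8-10 -> outside (col miss)
Winner: C at z=2

Answer: 2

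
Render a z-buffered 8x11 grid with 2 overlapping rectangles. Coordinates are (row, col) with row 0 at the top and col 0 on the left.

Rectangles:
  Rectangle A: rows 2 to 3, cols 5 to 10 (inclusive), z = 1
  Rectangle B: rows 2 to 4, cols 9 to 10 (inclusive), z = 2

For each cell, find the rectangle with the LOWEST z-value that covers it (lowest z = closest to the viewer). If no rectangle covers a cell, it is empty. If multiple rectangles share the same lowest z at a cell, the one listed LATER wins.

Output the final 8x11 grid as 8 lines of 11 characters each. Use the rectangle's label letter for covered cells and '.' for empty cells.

...........
...........
.....AAAAAA
.....AAAAAA
.........BB
...........
...........
...........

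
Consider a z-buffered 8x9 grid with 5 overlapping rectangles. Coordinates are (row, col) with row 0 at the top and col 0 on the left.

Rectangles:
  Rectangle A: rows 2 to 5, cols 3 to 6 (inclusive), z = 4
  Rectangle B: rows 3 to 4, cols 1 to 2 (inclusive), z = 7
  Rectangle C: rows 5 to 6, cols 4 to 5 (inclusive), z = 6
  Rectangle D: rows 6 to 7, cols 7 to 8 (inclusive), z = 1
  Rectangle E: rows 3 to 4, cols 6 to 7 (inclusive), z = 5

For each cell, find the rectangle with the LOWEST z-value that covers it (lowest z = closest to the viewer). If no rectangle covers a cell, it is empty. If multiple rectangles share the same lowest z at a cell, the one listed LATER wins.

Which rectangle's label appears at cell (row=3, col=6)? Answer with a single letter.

Check cell (3,6):
  A: rows 2-5 cols 3-6 z=4 -> covers; best now A (z=4)
  B: rows 3-4 cols 1-2 -> outside (col miss)
  C: rows 5-6 cols 4-5 -> outside (row miss)
  D: rows 6-7 cols 7-8 -> outside (row miss)
  E: rows 3-4 cols 6-7 z=5 -> covers; best now A (z=4)
Winner: A at z=4

Answer: A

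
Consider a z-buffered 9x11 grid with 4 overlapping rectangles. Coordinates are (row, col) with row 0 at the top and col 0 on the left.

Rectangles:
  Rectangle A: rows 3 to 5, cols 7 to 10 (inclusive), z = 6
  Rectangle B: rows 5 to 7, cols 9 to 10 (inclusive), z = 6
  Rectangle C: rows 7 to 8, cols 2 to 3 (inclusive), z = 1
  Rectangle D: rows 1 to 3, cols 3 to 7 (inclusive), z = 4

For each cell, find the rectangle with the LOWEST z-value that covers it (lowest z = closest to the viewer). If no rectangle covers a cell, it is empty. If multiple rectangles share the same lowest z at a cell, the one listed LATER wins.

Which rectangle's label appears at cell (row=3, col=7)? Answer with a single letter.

Check cell (3,7):
  A: rows 3-5 cols 7-10 z=6 -> covers; best now A (z=6)
  B: rows 5-7 cols 9-10 -> outside (row miss)
  C: rows 7-8 cols 2-3 -> outside (row miss)
  D: rows 1-3 cols 3-7 z=4 -> covers; best now D (z=4)
Winner: D at z=4

Answer: D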